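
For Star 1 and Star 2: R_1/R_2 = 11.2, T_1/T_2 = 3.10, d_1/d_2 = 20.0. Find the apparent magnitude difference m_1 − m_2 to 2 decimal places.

-3.65

L_1/L_2 = (11.2)²(3.10)⁴ = 1.158×10^4.
F_1/F_2 = (L_1/L_2)/(d_1/d_2)² = 1.158×10^4/400.0 = 28.96.
m_1 − m_2 = −2.5 log₁₀(28.96) = -3.65.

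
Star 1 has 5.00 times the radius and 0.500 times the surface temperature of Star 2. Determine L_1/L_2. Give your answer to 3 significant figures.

From the Stefan–Boltzmann law, L ∝ R²T⁴, so
L_1/L_2 = (R_1/R_2)² (T_1/T_2)⁴ = (5.00)² × (0.500)⁴ = 25.00 × 0.06250 = 1.562.

1.56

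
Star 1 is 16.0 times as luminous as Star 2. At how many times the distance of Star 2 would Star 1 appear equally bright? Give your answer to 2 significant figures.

4.0

Equal flux requires L_1/d_1² = L_2/d_2², so d_1/d_2 = √(L_1/L_2)
= √(16.0) = 4.000.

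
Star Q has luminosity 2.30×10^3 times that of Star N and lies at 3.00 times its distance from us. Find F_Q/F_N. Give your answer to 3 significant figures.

F = L/(4πd²), so F_Q/F_N = (L_Q/L_N) / (d_Q/d_N)²
= 2.30×10^3 / (3.00)² = 2.30×10^3 / 9.000 = 255.6.

256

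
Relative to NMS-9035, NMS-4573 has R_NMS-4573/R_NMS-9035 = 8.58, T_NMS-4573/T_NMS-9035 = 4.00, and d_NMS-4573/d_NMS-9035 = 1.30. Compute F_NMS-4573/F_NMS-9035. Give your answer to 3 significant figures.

L_NMS-4573/L_NMS-9035 = (R_NMS-4573/R_NMS-9035)²(T_NMS-4573/T_NMS-9035)⁴ = (8.58)² × (4.00)⁴ = 1.885×10^4.
F_NMS-4573/F_NMS-9035 = (L_NMS-4573/L_NMS-9035)/(d_NMS-4573/d_NMS-9035)² = 1.885×10^4 / (1.30)² = 1.115×10^4.

1.12×10^4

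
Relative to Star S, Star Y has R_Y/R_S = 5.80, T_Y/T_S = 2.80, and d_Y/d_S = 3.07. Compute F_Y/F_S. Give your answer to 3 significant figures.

219

L_Y/L_S = (R_Y/R_S)²(T_Y/T_S)⁴ = (5.80)² × (2.80)⁴ = 2068.
F_Y/F_S = (L_Y/L_S)/(d_Y/d_S)² = 2068 / (3.07)² = 219.4.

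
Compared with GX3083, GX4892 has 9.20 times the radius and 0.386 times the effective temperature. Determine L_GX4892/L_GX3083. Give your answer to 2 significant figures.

1.9

From the Stefan–Boltzmann law, L ∝ R²T⁴, so
L_GX4892/L_GX3083 = (R_GX4892/R_GX3083)² (T_GX4892/T_GX3083)⁴ = (9.20)² × (0.386)⁴ = 84.64 × 0.02220 = 1.879.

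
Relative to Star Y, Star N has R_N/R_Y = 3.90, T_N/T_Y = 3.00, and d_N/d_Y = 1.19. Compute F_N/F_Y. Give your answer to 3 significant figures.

L_N/L_Y = (R_N/R_Y)²(T_N/T_Y)⁴ = (3.90)² × (3.00)⁴ = 1232.
F_N/F_Y = (L_N/L_Y)/(d_N/d_Y)² = 1232 / (1.19)² = 870.0.

870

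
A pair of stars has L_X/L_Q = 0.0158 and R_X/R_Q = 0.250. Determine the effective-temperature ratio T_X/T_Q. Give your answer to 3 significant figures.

0.709

L ∝ R²T⁴ gives T ∝ (L/R²)^(1/4), so
T_X/T_Q = (0.0158 / 0.250²)^(1/4) = (0.2528)^(1/4) = 0.7091.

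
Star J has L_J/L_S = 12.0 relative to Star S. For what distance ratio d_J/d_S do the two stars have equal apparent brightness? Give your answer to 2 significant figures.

Equal flux requires L_J/d_J² = L_S/d_S², so d_J/d_S = √(L_J/L_S)
= √(12.0) = 3.464.

3.5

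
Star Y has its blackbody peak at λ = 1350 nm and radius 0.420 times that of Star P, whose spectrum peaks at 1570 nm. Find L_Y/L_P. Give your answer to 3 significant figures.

Wien's law gives T ∝ 1/λ_max, so T_Y/T_P = λ_P/λ_Y = 1570/1350 = 1.163.
Then L ∝ R²T⁴ gives L_Y/L_P = (0.420)² × (1.163)⁴ = 0.1764 × 1.829 = 0.3227.

0.323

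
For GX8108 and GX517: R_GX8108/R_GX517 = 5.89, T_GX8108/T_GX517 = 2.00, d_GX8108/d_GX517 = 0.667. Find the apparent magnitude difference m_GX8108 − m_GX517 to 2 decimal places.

-7.74

L_GX8108/L_GX517 = (5.89)²(2.00)⁴ = 555.1.
F_GX8108/F_GX517 = (L_GX8108/L_GX517)/(d_GX8108/d_GX517)² = 555.1/0.4449 = 1248.
m_GX8108 − m_GX517 = −2.5 log₁₀(1248) = -7.74.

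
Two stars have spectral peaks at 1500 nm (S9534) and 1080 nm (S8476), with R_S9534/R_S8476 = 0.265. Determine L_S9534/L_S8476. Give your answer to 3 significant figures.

Wien's law gives T ∝ 1/λ_max, so T_S9534/T_S8476 = λ_S8476/λ_S9534 = 1080/1500 = 0.7200.
Then L ∝ R²T⁴ gives L_S9534/L_S8476 = (0.265)² × (0.7200)⁴ = 0.07023 × 0.2687 = 0.01887.

0.0189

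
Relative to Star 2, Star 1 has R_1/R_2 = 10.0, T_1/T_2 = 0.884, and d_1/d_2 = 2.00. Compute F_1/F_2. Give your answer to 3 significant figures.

15.3

L_1/L_2 = (R_1/R_2)²(T_1/T_2)⁴ = (10.0)² × (0.884)⁴ = 61.07.
F_1/F_2 = (L_1/L_2)/(d_1/d_2)² = 61.07 / (2.00)² = 15.27.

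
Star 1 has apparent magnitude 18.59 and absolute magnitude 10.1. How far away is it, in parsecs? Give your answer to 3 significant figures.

499 pc

m − M = 5 log₁₀(d/10 pc)
18.59 − (10.1) = 8.49 = 5 log₁₀(d/10)
d = 10 × 10^(8.49/5) = 10 × 10^1.698 = 498.9 pc.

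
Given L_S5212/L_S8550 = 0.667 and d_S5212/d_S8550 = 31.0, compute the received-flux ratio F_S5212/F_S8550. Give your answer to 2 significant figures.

F = L/(4πd²), so F_S5212/F_S8550 = (L_S5212/L_S8550) / (d_S5212/d_S8550)²
= 0.667 / (31.0)² = 0.667 / 961.0 = 6.941×10^-4.

6.9×10^-4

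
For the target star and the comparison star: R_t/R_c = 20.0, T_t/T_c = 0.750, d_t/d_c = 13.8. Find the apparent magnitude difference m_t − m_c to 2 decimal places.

0.44

L_t/L_c = (20.0)²(0.750)⁴ = 126.6.
F_t/F_c = (L_t/L_c)/(d_t/d_c)² = 126.6/190.4 = 0.6646.
m_t − m_c = −2.5 log₁₀(0.6646) = 0.44.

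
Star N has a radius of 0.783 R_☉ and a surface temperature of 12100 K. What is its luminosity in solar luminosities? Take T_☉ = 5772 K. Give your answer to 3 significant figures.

11.8 solar luminosities

L/L_☉ = (R/R_☉)² (T/T_☉)⁴ = (0.783)² × (12100/5772)⁴
       = 0.6131 × (2.096)⁴ = 0.6131 × 19.31 = 11.84.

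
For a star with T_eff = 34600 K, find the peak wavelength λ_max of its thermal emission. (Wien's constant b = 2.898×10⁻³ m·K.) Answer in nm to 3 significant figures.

λ_max = b/T = 2.898×10⁻³ / 34600 = 8.38×10^-8 m = 83.76 nm.

83.8 nm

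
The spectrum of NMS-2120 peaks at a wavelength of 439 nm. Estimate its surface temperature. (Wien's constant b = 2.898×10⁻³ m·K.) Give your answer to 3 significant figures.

T = b/λ_max = 2.898×10⁻³ / (439×10⁻⁹) = 6601 K.

6.60×10^3 K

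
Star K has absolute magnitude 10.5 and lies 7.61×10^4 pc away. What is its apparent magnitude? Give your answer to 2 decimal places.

29.91

m = M + 5 log₁₀(d/10 pc) = 10.5 + 5 log₁₀(7.61×10^4/10)
  = 10.5 + 5 × 3.881 = 10.5 + 19.41 = 29.91.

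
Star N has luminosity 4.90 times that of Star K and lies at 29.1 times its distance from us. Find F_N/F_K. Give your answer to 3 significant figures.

F = L/(4πd²), so F_N/F_K = (L_N/L_K) / (d_N/d_K)²
= 4.90 / (29.1)² = 4.90 / 846.8 = 0.005786.

0.00579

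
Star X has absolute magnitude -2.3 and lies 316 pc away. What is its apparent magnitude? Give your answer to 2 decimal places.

m = M + 5 log₁₀(d/10 pc) = -2.3 + 5 log₁₀(316/10)
  = -2.3 + 5 × 1.500 = -2.3 + 7.50 = 5.20.

5.20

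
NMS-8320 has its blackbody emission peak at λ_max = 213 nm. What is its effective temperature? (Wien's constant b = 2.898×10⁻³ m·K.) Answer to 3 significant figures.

T = b/λ_max = 2.898×10⁻³ / (213×10⁻⁹) = 1.361×10^4 K.

1.36×10^4 K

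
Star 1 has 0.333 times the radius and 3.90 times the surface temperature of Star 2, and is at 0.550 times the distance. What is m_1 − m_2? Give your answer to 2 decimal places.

-4.82

L_1/L_2 = (0.333)²(3.90)⁴ = 25.65.
F_1/F_2 = (L_1/L_2)/(d_1/d_2)² = 25.65/0.3025 = 84.81.
m_1 − m_2 = −2.5 log₁₀(84.81) = -4.82.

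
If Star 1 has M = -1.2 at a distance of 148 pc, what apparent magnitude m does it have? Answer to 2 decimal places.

4.65

m = M + 5 log₁₀(d/10 pc) = -1.2 + 5 log₁₀(148/10)
  = -1.2 + 5 × 1.170 = -1.2 + 5.85 = 4.65.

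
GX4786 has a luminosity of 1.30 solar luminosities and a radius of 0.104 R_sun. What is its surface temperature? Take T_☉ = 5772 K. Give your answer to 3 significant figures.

T/T_☉ = (L/L_☉)^(1/4) / (R/R_☉)^(1/2)
T = 5772 × (1.30)^(1/4) / √(0.104) = 5772 × 1.068 / 0.3225 = 1.911×10^4 K.

1.91×10^4 K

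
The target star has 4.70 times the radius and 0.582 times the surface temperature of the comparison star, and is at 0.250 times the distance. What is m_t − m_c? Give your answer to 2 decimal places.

L_t/L_c = (4.70)²(0.582)⁴ = 2.534.
F_t/F_c = (L_t/L_c)/(d_t/d_c)² = 2.534/0.06250 = 40.55.
m_t − m_c = −2.5 log₁₀(40.55) = -4.02.

-4.02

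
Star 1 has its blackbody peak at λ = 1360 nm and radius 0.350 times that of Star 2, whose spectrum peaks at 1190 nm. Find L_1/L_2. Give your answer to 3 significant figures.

Wien's law gives T ∝ 1/λ_max, so T_1/T_2 = λ_2/λ_1 = 1190/1360 = 0.8750.
Then L ∝ R²T⁴ gives L_1/L_2 = (0.350)² × (0.8750)⁴ = 0.1225 × 0.5862 = 0.07181.

0.0718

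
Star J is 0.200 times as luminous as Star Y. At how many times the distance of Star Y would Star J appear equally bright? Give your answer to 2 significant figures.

0.45

Equal flux requires L_J/d_J² = L_Y/d_Y², so d_J/d_Y = √(L_J/L_Y)
= √(0.200) = 0.4472.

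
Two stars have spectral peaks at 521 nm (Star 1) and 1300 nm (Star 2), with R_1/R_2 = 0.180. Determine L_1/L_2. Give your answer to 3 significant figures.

Wien's law gives T ∝ 1/λ_max, so T_1/T_2 = λ_2/λ_1 = 1300/521 = 2.495.
Then L ∝ R²T⁴ gives L_1/L_2 = (0.180)² × (2.495)⁴ = 0.03240 × 38.76 = 1.256.

1.26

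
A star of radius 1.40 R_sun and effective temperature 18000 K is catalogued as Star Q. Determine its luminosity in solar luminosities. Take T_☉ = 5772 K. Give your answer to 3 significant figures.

L/L_☉ = (R/R_☉)² (T/T_☉)⁴ = (1.40)² × (18000/5772)⁴
       = 1.960 × (3.119)⁴ = 1.960 × 94.58 = 185.4.

185 solar luminosities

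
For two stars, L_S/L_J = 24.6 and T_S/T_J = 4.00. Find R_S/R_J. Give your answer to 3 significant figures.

L ∝ R²T⁴ gives R ∝ √L / T², so
R_S/R_J = √(24.6) / (4.00)² = 4.960 / 16.00 = 0.3100.

0.310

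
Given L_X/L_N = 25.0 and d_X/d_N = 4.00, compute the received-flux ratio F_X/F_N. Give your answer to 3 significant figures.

F = L/(4πd²), so F_X/F_N = (L_X/L_N) / (d_X/d_N)²
= 25.0 / (4.00)² = 25.0 / 16.00 = 1.562.

1.56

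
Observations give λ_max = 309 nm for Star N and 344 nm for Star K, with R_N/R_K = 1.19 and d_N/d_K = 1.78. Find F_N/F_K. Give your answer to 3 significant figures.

Wien's law: T_N/T_K = λ_K/λ_N = 344/309 = 1.113.
L_N/L_K = (R_N/R_K)²(T_N/T_K)⁴ = (1.19)²(1.113)⁴ = 2.175.
F_N/F_K = (L_N/L_K)/(d_N/d_K)² = 2.175/(1.78)² = 0.6865.

0.687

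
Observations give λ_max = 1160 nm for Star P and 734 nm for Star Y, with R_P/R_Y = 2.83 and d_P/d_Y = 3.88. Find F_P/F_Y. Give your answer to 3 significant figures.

Wien's law: T_P/T_Y = λ_Y/λ_P = 734/1160 = 0.6328.
L_P/L_Y = (R_P/R_Y)²(T_P/T_Y)⁴ = (2.83)²(0.6328)⁴ = 1.284.
F_P/F_Y = (L_P/L_Y)/(d_P/d_Y)² = 1.284/(3.88)² = 0.08528.

0.0853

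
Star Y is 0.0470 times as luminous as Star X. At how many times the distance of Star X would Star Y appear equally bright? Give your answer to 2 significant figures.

0.22

Equal flux requires L_Y/d_Y² = L_X/d_X², so d_Y/d_X = √(L_Y/L_X)
= √(0.0470) = 0.2168.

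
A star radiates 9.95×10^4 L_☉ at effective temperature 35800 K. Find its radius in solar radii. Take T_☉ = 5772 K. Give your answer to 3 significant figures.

8.20 solar radii

R/R_☉ = √(L/L_☉) / (T/T_☉)² = √(9.95×10^4) / (6.202)²
       = 315.4 / 38.47 = 8.200.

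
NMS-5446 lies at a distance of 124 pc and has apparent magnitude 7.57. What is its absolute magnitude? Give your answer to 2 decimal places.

M = m − 5 log₁₀(d/10 pc) = 7.57 − 5 log₁₀(124/10)
  = 7.57 − 5 × 1.093 = 7.57 − 5.47 = 2.10.

2.10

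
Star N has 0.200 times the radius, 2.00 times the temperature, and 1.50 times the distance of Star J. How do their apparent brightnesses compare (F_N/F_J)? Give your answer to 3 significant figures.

0.284

L_N/L_J = (R_N/R_J)²(T_N/T_J)⁴ = (0.200)² × (2.00)⁴ = 0.6400.
F_N/F_J = (L_N/L_J)/(d_N/d_J)² = 0.6400 / (1.50)² = 0.2844.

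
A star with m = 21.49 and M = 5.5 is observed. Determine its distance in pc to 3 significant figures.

m − M = 5 log₁₀(d/10 pc)
21.49 − (5.5) = 15.99 = 5 log₁₀(d/10)
d = 10 × 10^(15.99/5) = 10 × 10^3.198 = 1.578×10^4 pc.

1.58×10^4 pc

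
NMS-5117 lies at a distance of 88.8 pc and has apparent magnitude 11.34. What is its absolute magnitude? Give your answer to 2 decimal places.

6.60

M = m − 5 log₁₀(d/10 pc) = 11.34 − 5 log₁₀(88.8/10)
  = 11.34 − 5 × 0.948 = 11.34 − 4.74 = 6.60.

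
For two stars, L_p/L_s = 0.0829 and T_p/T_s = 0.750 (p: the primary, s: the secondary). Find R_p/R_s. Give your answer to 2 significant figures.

0.51

L ∝ R²T⁴ gives R ∝ √L / T², so
R_p/R_s = √(0.0829) / (0.750)² = 0.2879 / 0.5625 = 0.5119.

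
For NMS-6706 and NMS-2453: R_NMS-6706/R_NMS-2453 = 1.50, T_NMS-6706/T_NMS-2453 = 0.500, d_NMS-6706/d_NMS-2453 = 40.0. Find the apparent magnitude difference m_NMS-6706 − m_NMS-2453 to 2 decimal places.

L_NMS-6706/L_NMS-2453 = (1.50)²(0.500)⁴ = 0.1406.
F_NMS-6706/F_NMS-2453 = (L_NMS-6706/L_NMS-2453)/(d_NMS-6706/d_NMS-2453)² = 0.1406/1600 = 8.789×10^-5.
m_NMS-6706 − m_NMS-2453 = −2.5 log₁₀(8.789×10^-5) = 10.14.

10.14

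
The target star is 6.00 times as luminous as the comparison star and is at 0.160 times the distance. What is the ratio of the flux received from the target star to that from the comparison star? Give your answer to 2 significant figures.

2.3×10^2

F = L/(4πd²), so F_t/F_c = (L_t/L_c) / (d_t/d_c)²
= 6.00 / (0.160)² = 6.00 / 0.02560 = 234.4.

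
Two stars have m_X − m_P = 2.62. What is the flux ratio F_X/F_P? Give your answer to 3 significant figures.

F_X/F_P = 10^(−(m_X − m_P)/2.5) = 10^(-2.62/2.5) = 10^-1.048 = 0.08954.

0.0895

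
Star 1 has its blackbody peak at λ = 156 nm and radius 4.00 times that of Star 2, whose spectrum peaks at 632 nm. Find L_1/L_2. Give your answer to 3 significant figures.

4.31×10^3

Wien's law gives T ∝ 1/λ_max, so T_1/T_2 = λ_2/λ_1 = 632/156 = 4.051.
Then L ∝ R²T⁴ gives L_1/L_2 = (4.00)² × (4.051)⁴ = 16.00 × 269.4 = 4310.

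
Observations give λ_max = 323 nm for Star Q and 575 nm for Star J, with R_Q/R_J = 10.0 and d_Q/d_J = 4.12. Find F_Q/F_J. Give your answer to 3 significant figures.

Wien's law: T_Q/T_J = λ_J/λ_Q = 575/323 = 1.780.
L_Q/L_J = (R_Q/R_J)²(T_Q/T_J)⁴ = (10.0)²(1.780)⁴ = 1004.
F_Q/F_J = (L_Q/L_J)/(d_Q/d_J)² = 1004/(4.12)² = 59.17.

59.2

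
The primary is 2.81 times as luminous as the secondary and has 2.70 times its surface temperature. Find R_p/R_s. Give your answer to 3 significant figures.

L ∝ R²T⁴ gives R ∝ √L / T², so
R_p/R_s = √(2.81) / (2.70)² = 1.676 / 7.290 = 0.2299.

0.230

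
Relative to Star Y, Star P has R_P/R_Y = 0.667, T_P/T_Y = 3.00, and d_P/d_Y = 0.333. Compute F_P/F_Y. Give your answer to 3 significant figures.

L_P/L_Y = (R_P/R_Y)²(T_P/T_Y)⁴ = (0.667)² × (3.00)⁴ = 36.04.
F_P/F_Y = (L_P/L_Y)/(d_P/d_Y)² = 36.04 / (0.333)² = 325.0.

325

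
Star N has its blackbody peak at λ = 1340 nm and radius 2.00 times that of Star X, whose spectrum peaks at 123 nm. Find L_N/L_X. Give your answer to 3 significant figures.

2.84×10^-4

Wien's law gives T ∝ 1/λ_max, so T_N/T_X = λ_X/λ_N = 123/1340 = 0.09179.
Then L ∝ R²T⁴ gives L_N/L_X = (2.00)² × (0.09179)⁴ = 4.000 × 7.099×10^-5 = 2.840×10^-4.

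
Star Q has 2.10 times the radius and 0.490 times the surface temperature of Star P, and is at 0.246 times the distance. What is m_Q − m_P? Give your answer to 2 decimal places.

-1.56

L_Q/L_P = (2.10)²(0.490)⁴ = 0.2542.
F_Q/F_P = (L_Q/L_P)/(d_Q/d_P)² = 0.2542/0.06052 = 4.201.
m_Q − m_P = −2.5 log₁₀(4.201) = -1.56.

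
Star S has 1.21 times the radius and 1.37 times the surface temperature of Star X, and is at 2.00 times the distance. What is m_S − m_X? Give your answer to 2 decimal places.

-0.28

L_S/L_X = (1.21)²(1.37)⁴ = 5.158.
F_S/F_X = (L_S/L_X)/(d_S/d_X)² = 5.158/4.000 = 1.289.
m_S − m_X = −2.5 log₁₀(1.289) = -0.28.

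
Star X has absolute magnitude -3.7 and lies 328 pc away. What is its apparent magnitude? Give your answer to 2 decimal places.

m = M + 5 log₁₀(d/10 pc) = -3.7 + 5 log₁₀(328/10)
  = -3.7 + 5 × 1.516 = -3.7 + 7.58 = 3.88.

3.88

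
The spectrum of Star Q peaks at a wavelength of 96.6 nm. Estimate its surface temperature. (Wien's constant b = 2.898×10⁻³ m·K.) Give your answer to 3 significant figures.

3.00×10^4 K

T = b/λ_max = 2.898×10⁻³ / (96.6×10⁻⁹) = 3.000×10^4 K.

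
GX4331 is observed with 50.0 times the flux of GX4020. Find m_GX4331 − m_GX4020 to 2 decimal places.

m_GX4331 − m_GX4020 = −2.5 log₁₀(F_GX4331/F_GX4020) = −2.5 log₁₀(50.0) = −2.5 × (1.699) = -4.247.

-4.25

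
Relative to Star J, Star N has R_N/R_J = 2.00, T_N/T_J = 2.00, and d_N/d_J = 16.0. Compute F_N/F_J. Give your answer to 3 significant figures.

0.250

L_N/L_J = (R_N/R_J)²(T_N/T_J)⁴ = (2.00)² × (2.00)⁴ = 64.00.
F_N/F_J = (L_N/L_J)/(d_N/d_J)² = 64.00 / (16.0)² = 0.2500.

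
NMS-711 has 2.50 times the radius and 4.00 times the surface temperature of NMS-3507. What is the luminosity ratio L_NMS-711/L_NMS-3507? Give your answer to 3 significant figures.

1.60×10^3

From the Stefan–Boltzmann law, L ∝ R²T⁴, so
L_NMS-711/L_NMS-3507 = (R_NMS-711/R_NMS-3507)² (T_NMS-711/T_NMS-3507)⁴ = (2.50)² × (4.00)⁴ = 6.250 × 256.0 = 1600.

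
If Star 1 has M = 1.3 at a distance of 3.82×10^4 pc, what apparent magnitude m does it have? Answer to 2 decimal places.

m = M + 5 log₁₀(d/10 pc) = 1.3 + 5 log₁₀(3.82×10^4/10)
  = 1.3 + 5 × 3.582 = 1.3 + 17.91 = 19.21.

19.21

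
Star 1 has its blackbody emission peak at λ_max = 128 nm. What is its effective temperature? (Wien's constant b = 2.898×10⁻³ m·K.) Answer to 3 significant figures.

2.26×10^4 K

T = b/λ_max = 2.898×10⁻³ / (128×10⁻⁹) = 2.264×10^4 K.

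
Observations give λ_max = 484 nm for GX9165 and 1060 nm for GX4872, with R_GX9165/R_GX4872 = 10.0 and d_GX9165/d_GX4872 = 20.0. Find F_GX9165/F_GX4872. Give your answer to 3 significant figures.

Wien's law: T_GX9165/T_GX4872 = λ_GX4872/λ_GX9165 = 1060/484 = 2.190.
L_GX9165/L_GX4872 = (R_GX9165/R_GX4872)²(T_GX9165/T_GX4872)⁴ = (10.0)²(2.190)⁴ = 2301.
F_GX9165/F_GX4872 = (L_GX9165/L_GX4872)/(d_GX9165/d_GX4872)² = 2301/(20.0)² = 5.752.

5.75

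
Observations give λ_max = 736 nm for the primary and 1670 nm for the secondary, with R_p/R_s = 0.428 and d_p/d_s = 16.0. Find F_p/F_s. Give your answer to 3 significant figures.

0.0190

Wien's law: T_p/T_s = λ_s/λ_p = 1670/736 = 2.269.
L_p/L_s = (R_p/R_s)²(T_p/T_s)⁴ = (0.428)²(2.269)⁴ = 4.856.
F_p/F_s = (L_p/L_s)/(d_p/d_s)² = 4.856/(16.0)² = 0.01897.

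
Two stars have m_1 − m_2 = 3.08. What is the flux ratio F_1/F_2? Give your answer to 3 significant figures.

F_1/F_2 = 10^(−(m_1 − m_2)/2.5) = 10^(-3.08/2.5) = 10^-1.232 = 0.05861.

0.0586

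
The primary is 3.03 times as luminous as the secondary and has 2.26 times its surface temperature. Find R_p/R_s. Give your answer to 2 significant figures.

0.34

L ∝ R²T⁴ gives R ∝ √L / T², so
R_p/R_s = √(3.03) / (2.26)² = 1.741 / 5.108 = 0.3408.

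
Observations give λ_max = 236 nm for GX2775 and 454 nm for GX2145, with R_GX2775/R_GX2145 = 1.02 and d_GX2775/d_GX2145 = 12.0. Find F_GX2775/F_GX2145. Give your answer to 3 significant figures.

Wien's law: T_GX2775/T_GX2145 = λ_GX2145/λ_GX2775 = 454/236 = 1.924.
L_GX2775/L_GX2145 = (R_GX2775/R_GX2145)²(T_GX2775/T_GX2145)⁴ = (1.02)²(1.924)⁴ = 14.25.
F_GX2775/F_GX2145 = (L_GX2775/L_GX2145)/(d_GX2775/d_GX2145)² = 14.25/(12.0)² = 0.09895.

0.0989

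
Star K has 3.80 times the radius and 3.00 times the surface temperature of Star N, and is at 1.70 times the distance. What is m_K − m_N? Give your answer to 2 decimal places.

L_K/L_N = (3.80)²(3.00)⁴ = 1170.
F_K/F_N = (L_K/L_N)/(d_K/d_N)² = 1170/2.890 = 404.7.
m_K − m_N = −2.5 log₁₀(404.7) = -6.52.

-6.52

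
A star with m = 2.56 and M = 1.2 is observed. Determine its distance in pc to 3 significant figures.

18.7 pc

m − M = 5 log₁₀(d/10 pc)
2.56 − (1.2) = 1.36 = 5 log₁₀(d/10)
d = 10 × 10^(1.36/5) = 10 × 10^0.272 = 18.71 pc.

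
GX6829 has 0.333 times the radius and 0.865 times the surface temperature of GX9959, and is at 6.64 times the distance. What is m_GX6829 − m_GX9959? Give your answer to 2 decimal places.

L_GX6829/L_GX9959 = (0.333)²(0.865)⁴ = 0.06208.
F_GX6829/F_GX9959 = (L_GX6829/L_GX9959)/(d_GX6829/d_GX9959)² = 0.06208/44.09 = 0.001408.
m_GX6829 − m_GX9959 = −2.5 log₁₀(0.001408) = 7.13.

7.13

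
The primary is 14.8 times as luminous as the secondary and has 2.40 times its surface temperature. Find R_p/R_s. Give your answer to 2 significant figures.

0.67

L ∝ R²T⁴ gives R ∝ √L / T², so
R_p/R_s = √(14.8) / (2.40)² = 3.847 / 5.760 = 0.6679.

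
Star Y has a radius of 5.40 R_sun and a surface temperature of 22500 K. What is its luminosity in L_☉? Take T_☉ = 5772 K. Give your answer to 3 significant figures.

L/L_☉ = (R/R_☉)² (T/T_☉)⁴ = (5.40)² × (22500/5772)⁴
       = 29.16 × (3.898)⁴ = 29.16 × 230.9 = 6733.

6.73×10^3 L_☉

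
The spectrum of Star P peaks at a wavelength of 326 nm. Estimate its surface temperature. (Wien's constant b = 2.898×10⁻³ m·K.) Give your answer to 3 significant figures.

8.89×10^3 K

T = b/λ_max = 2.898×10⁻³ / (326×10⁻⁹) = 8890 K.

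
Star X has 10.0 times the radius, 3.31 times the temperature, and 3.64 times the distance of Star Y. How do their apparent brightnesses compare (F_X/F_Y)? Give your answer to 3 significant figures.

L_X/L_Y = (R_X/R_Y)²(T_X/T_Y)⁴ = (10.0)² × (3.31)⁴ = 1.200×10^4.
F_X/F_Y = (L_X/L_Y)/(d_X/d_Y)² = 1.200×10^4 / (3.64)² = 906.0.

906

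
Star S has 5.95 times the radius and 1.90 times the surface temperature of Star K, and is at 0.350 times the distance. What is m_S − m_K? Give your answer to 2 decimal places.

L_S/L_K = (5.95)²(1.90)⁴ = 461.4.
F_S/F_K = (L_S/L_K)/(d_S/d_K)² = 461.4/0.1225 = 3766.
m_S − m_K = −2.5 log₁₀(3766) = -8.94.

-8.94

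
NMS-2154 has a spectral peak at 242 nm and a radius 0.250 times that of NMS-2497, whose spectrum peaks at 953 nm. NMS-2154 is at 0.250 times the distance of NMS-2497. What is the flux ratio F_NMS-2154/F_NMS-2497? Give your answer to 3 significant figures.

Wien's law: T_NMS-2154/T_NMS-2497 = λ_NMS-2497/λ_NMS-2154 = 953/242 = 3.938.
L_NMS-2154/L_NMS-2497 = (R_NMS-2154/R_NMS-2497)²(T_NMS-2154/T_NMS-2497)⁴ = (0.250)²(3.938)⁴ = 15.03.
F_NMS-2154/F_NMS-2497 = (L_NMS-2154/L_NMS-2497)/(d_NMS-2154/d_NMS-2497)² = 15.03/(0.250)² = 240.5.

240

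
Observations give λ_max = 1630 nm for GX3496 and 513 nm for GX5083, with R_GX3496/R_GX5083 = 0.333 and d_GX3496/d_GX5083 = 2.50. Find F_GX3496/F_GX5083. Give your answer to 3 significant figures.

Wien's law: T_GX3496/T_GX5083 = λ_GX5083/λ_GX3496 = 513/1630 = 0.3147.
L_GX3496/L_GX5083 = (R_GX3496/R_GX5083)²(T_GX3496/T_GX5083)⁴ = (0.333)²(0.3147)⁴ = 0.001088.
F_GX3496/F_GX5083 = (L_GX3496/L_GX5083)/(d_GX3496/d_GX5083)² = 0.001088/(2.50)² = 1.741×10^-4.

1.74×10^-4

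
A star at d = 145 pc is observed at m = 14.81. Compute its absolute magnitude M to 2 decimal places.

M = m − 5 log₁₀(d/10 pc) = 14.81 − 5 log₁₀(145/10)
  = 14.81 − 5 × 1.161 = 14.81 − 5.81 = 9.00.

9.00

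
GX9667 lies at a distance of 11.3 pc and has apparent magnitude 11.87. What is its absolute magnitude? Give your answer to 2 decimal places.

11.60

M = m − 5 log₁₀(d/10 pc) = 11.87 − 5 log₁₀(11.3/10)
  = 11.87 − 5 × 0.053 = 11.87 − 0.27 = 11.60.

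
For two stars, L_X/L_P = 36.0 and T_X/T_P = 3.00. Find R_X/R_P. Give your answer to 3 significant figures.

L ∝ R²T⁴ gives R ∝ √L / T², so
R_X/R_P = √(36.0) / (3.00)² = 6.000 / 9.000 = 0.6667.

0.667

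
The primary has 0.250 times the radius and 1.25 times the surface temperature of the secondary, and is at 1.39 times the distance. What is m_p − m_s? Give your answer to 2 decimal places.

2.76

L_p/L_s = (0.250)²(1.25)⁴ = 0.1526.
F_p/F_s = (L_p/L_s)/(d_p/d_s)² = 0.1526/1.932 = 0.07898.
m_p − m_s = −2.5 log₁₀(0.07898) = 2.76.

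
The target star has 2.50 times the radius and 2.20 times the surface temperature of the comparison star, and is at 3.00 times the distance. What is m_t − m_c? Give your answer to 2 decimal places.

L_t/L_c = (2.50)²(2.20)⁴ = 146.4.
F_t/F_c = (L_t/L_c)/(d_t/d_c)² = 146.4/9.000 = 16.27.
m_t − m_c = −2.5 log₁₀(16.27) = -3.03.

-3.03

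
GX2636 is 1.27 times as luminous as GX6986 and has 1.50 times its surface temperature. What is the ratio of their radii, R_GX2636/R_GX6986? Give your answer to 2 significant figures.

0.50

L ∝ R²T⁴ gives R ∝ √L / T², so
R_GX2636/R_GX6986 = √(1.27) / (1.50)² = 1.127 / 2.250 = 0.5009.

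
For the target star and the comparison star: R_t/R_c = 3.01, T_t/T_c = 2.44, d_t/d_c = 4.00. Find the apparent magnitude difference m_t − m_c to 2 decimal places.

-3.26

L_t/L_c = (3.01)²(2.44)⁴ = 321.1.
F_t/F_c = (L_t/L_c)/(d_t/d_c)² = 321.1/16.00 = 20.07.
m_t − m_c = −2.5 log₁₀(20.07) = -3.26.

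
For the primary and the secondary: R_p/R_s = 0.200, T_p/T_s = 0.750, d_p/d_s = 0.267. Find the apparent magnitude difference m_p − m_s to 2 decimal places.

L_p/L_s = (0.200)²(0.750)⁴ = 0.01266.
F_p/F_s = (L_p/L_s)/(d_p/d_s)² = 0.01266/0.07129 = 0.1775.
m_p − m_s = −2.5 log₁₀(0.1775) = 1.88.

1.88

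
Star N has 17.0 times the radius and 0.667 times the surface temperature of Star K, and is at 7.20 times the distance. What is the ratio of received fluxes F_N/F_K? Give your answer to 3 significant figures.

L_N/L_K = (R_N/R_K)²(T_N/T_K)⁴ = (17.0)² × (0.667)⁴ = 57.20.
F_N/F_K = (L_N/L_K)/(d_N/d_K)² = 57.20 / (7.20)² = 1.103.

1.10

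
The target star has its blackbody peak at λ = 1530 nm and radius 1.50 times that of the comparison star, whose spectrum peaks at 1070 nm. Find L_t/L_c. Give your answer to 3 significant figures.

Wien's law gives T ∝ 1/λ_max, so T_t/T_c = λ_c/λ_t = 1070/1530 = 0.6993.
Then L ∝ R²T⁴ gives L_t/L_c = (1.50)² × (0.6993)⁴ = 2.250 × 0.2392 = 0.5382.

0.538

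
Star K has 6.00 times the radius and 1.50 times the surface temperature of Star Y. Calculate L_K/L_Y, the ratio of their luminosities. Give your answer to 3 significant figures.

182

From the Stefan–Boltzmann law, L ∝ R²T⁴, so
L_K/L_Y = (R_K/R_Y)² (T_K/T_Y)⁴ = (6.00)² × (1.50)⁴ = 36.00 × 5.062 = 182.2.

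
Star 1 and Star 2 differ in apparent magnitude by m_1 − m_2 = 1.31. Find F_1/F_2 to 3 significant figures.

0.299

F_1/F_2 = 10^(−(m_1 − m_2)/2.5) = 10^(-1.31/2.5) = 10^-0.524 = 0.2992.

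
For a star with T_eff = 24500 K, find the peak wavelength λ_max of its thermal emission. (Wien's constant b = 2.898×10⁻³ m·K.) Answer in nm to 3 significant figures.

118 nm

λ_max = b/T = 2.898×10⁻³ / 24500 = 1.18×10^-7 m = 118.3 nm.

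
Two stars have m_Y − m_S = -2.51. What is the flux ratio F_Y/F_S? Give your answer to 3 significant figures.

F_Y/F_S = 10^(−(m_Y − m_S)/2.5) = 10^(2.51/2.5) = 10^1.004 = 10.09.

10.1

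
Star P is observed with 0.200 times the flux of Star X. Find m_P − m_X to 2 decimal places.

m_P − m_X = −2.5 log₁₀(F_P/F_X) = −2.5 log₁₀(0.200) = −2.5 × (-0.699) = 1.747.

1.75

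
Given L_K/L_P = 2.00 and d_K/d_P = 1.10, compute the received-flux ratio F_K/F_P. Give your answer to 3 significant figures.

1.65

F = L/(4πd²), so F_K/F_P = (L_K/L_P) / (d_K/d_P)²
= 2.00 / (1.10)² = 2.00 / 1.210 = 1.653.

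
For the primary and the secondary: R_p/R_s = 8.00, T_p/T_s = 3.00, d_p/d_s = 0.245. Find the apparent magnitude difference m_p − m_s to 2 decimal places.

L_p/L_s = (8.00)²(3.00)⁴ = 5184.
F_p/F_s = (L_p/L_s)/(d_p/d_s)² = 5184/0.06002 = 8.636×10^4.
m_p − m_s = −2.5 log₁₀(8.636×10^4) = -12.34.

-12.34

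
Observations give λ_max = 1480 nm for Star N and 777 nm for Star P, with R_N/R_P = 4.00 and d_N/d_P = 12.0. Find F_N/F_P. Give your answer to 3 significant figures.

Wien's law: T_N/T_P = λ_P/λ_N = 777/1480 = 0.5250.
L_N/L_P = (R_N/R_P)²(T_N/T_P)⁴ = (4.00)²(0.5250)⁴ = 1.216.
F_N/F_P = (L_N/L_P)/(d_N/d_P)² = 1.216/(12.0)² = 0.008441.

0.00844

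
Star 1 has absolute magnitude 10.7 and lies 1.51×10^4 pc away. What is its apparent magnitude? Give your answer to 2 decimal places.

m = M + 5 log₁₀(d/10 pc) = 10.7 + 5 log₁₀(1.51×10^4/10)
  = 10.7 + 5 × 3.179 = 10.7 + 15.89 = 26.59.

26.59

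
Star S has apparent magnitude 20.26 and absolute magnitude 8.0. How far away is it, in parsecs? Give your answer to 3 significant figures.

m − M = 5 log₁₀(d/10 pc)
20.26 − (8.0) = 12.26 = 5 log₁₀(d/10)
d = 10 × 10^(12.26/5) = 10 × 10^2.452 = 2831 pc.

2.83×10^3 pc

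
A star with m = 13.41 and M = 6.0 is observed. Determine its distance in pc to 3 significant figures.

303 pc

m − M = 5 log₁₀(d/10 pc)
13.41 − (6.0) = 7.41 = 5 log₁₀(d/10)
d = 10 × 10^(7.41/5) = 10 × 10^1.482 = 303.4 pc.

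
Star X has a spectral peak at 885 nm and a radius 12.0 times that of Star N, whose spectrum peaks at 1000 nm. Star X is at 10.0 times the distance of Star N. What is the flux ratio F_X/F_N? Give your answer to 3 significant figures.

Wien's law: T_X/T_N = λ_N/λ_X = 1000/885 = 1.130.
L_X/L_N = (R_X/R_N)²(T_X/T_N)⁴ = (12.0)²(1.130)⁴ = 234.7.
F_X/F_N = (L_X/L_N)/(d_X/d_N)² = 234.7/(10.0)² = 2.347.

2.35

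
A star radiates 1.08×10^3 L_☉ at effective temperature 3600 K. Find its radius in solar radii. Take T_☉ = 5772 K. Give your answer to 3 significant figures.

84.5 solar radii

R/R_☉ = √(L/L_☉) / (T/T_☉)² = √(1.08×10^3) / (0.6237)²
       = 32.86 / 0.3890 = 84.48.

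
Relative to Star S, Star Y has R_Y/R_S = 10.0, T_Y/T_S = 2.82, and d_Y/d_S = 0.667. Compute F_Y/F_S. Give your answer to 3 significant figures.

L_Y/L_S = (R_Y/R_S)²(T_Y/T_S)⁴ = (10.0)² × (2.82)⁴ = 6324.
F_Y/F_S = (L_Y/L_S)/(d_Y/d_S)² = 6324 / (0.667)² = 1.421×10^4.

1.42×10^4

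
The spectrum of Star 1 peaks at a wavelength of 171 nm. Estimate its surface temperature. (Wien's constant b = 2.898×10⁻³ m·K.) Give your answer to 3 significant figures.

T = b/λ_max = 2.898×10⁻³ / (171×10⁻⁹) = 1.695×10^4 K.

1.69×10^4 K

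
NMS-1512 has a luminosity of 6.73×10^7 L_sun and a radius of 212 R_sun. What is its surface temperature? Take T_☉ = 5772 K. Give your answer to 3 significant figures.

3.59×10^4 K

T/T_☉ = (L/L_☉)^(1/4) / (R/R_☉)^(1/2)
T = 5772 × (6.73×10^7)^(1/4) / √(212) = 5772 × 90.57 / 14.56 = 3.591×10^4 K.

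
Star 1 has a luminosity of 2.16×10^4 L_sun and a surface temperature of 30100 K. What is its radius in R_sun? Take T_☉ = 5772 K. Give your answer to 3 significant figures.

R/R_☉ = √(L/L_☉) / (T/T_☉)² = √(2.16×10^4) / (5.215)²
       = 147.0 / 27.19 = 5.404.

5.40 R_sun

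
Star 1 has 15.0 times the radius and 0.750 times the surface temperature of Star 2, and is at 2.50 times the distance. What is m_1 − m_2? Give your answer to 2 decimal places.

-2.64

L_1/L_2 = (15.0)²(0.750)⁴ = 71.19.
F_1/F_2 = (L_1/L_2)/(d_1/d_2)² = 71.19/6.250 = 11.39.
m_1 − m_2 = −2.5 log₁₀(11.39) = -2.64.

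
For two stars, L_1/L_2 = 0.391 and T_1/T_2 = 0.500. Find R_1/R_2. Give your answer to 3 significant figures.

L ∝ R²T⁴ gives R ∝ √L / T², so
R_1/R_2 = √(0.391) / (0.500)² = 0.6253 / 0.2500 = 2.501.

2.50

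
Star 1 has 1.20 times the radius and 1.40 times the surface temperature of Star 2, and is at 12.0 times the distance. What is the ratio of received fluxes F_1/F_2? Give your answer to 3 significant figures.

L_1/L_2 = (R_1/R_2)²(T_1/T_2)⁴ = (1.20)² × (1.40)⁴ = 5.532.
F_1/F_2 = (L_1/L_2)/(d_1/d_2)² = 5.532 / (12.0)² = 0.03842.

0.0384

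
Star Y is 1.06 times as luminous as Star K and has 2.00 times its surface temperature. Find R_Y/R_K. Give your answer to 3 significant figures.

0.257

L ∝ R²T⁴ gives R ∝ √L / T², so
R_Y/R_K = √(1.06) / (2.00)² = 1.030 / 4.000 = 0.2574.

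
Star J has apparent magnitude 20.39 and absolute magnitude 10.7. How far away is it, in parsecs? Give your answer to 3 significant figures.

867 pc

m − M = 5 log₁₀(d/10 pc)
20.39 − (10.7) = 9.69 = 5 log₁₀(d/10)
d = 10 × 10^(9.69/5) = 10 × 10^1.938 = 867.0 pc.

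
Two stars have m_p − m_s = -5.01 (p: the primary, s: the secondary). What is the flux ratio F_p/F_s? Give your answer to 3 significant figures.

F_p/F_s = 10^(−(m_p − m_s)/2.5) = 10^(5.01/2.5) = 10^2.004 = 100.9.

101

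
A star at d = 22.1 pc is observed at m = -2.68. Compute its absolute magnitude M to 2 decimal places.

M = m − 5 log₁₀(d/10 pc) = -2.68 − 5 log₁₀(22.1/10)
  = -2.68 − 5 × 0.344 = -2.68 − 1.72 = -4.40.

-4.40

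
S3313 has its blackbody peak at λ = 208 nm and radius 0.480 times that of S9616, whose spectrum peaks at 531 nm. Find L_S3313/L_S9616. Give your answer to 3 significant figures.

Wien's law gives T ∝ 1/λ_max, so T_S3313/T_S9616 = λ_S9616/λ_S3313 = 531/208 = 2.553.
Then L ∝ R²T⁴ gives L_S3313/L_S9616 = (0.480)² × (2.553)⁴ = 0.2304 × 42.47 = 9.786.

9.79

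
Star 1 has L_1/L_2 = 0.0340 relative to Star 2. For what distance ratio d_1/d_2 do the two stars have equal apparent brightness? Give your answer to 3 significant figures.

0.184

Equal flux requires L_1/d_1² = L_2/d_2², so d_1/d_2 = √(L_1/L_2)
= √(0.0340) = 0.1844.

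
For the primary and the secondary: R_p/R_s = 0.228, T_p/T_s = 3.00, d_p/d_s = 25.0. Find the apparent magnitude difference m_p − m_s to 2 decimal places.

L_p/L_s = (0.228)²(3.00)⁴ = 4.211.
F_p/F_s = (L_p/L_s)/(d_p/d_s)² = 4.211/625.0 = 0.006737.
m_p − m_s = −2.5 log₁₀(0.006737) = 5.43.

5.43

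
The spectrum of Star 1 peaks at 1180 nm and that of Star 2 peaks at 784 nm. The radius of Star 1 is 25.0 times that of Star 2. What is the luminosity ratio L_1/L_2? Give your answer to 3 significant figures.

122

Wien's law gives T ∝ 1/λ_max, so T_1/T_2 = λ_2/λ_1 = 784/1180 = 0.6644.
Then L ∝ R²T⁴ gives L_1/L_2 = (25.0)² × (0.6644)⁴ = 625.0 × 0.1949 = 121.8.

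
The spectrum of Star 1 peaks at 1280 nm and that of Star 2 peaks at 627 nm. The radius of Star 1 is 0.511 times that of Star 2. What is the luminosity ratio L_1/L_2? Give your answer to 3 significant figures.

0.0150

Wien's law gives T ∝ 1/λ_max, so T_1/T_2 = λ_2/λ_1 = 627/1280 = 0.4898.
Then L ∝ R²T⁴ gives L_1/L_2 = (0.511)² × (0.4898)⁴ = 0.2611 × 0.05757 = 0.01503.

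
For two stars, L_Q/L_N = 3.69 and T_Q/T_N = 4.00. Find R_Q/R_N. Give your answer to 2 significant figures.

L ∝ R²T⁴ gives R ∝ √L / T², so
R_Q/R_N = √(3.69) / (4.00)² = 1.921 / 16.00 = 0.1201.

0.12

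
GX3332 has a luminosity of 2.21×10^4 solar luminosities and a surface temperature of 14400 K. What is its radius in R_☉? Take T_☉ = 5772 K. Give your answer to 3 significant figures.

23.9 R_☉

R/R_☉ = √(L/L_☉) / (T/T_☉)² = √(2.21×10^4) / (2.495)²
       = 148.7 / 6.224 = 23.88.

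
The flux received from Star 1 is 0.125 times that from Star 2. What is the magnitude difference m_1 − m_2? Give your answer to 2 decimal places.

m_1 − m_2 = −2.5 log₁₀(F_1/F_2) = −2.5 log₁₀(0.125) = −2.5 × (-0.903) = 2.258.

2.26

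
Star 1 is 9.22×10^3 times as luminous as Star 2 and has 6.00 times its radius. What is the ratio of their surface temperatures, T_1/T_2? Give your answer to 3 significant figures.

L ∝ R²T⁴ gives T ∝ (L/R²)^(1/4), so
T_1/T_2 = (9.22×10^3 / 6.00²)^(1/4) = (256.1)^(1/4) = 4.000.

4.00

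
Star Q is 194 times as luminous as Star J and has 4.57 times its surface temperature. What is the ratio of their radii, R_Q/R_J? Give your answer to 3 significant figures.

0.667

L ∝ R²T⁴ gives R ∝ √L / T², so
R_Q/R_J = √(194) / (4.57)² = 13.93 / 20.88 = 0.6669.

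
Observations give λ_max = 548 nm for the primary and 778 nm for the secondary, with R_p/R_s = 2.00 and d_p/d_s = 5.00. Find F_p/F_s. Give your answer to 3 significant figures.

Wien's law: T_p/T_s = λ_s/λ_p = 778/548 = 1.420.
L_p/L_s = (R_p/R_s)²(T_p/T_s)⁴ = (2.00)²(1.420)⁴ = 16.25.
F_p/F_s = (L_p/L_s)/(d_p/d_s)² = 16.25/(5.00)² = 0.6500.

0.650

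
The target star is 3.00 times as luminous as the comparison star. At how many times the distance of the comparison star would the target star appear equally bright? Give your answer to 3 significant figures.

Equal flux requires L_t/d_t² = L_c/d_c², so d_t/d_c = √(L_t/L_c)
= √(3.00) = 1.732.

1.73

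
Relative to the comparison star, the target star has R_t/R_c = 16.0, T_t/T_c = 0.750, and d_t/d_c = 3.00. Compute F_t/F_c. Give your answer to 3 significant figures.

L_t/L_c = (R_t/R_c)²(T_t/T_c)⁴ = (16.0)² × (0.750)⁴ = 81.00.
F_t/F_c = (L_t/L_c)/(d_t/d_c)² = 81.00 / (3.00)² = 9.000.

9.00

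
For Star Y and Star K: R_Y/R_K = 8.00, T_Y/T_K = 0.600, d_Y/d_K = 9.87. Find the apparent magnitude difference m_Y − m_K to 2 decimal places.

2.67

L_Y/L_K = (8.00)²(0.600)⁴ = 8.294.
F_Y/F_K = (L_Y/L_K)/(d_Y/d_K)² = 8.294/97.42 = 0.08514.
m_Y − m_K = −2.5 log₁₀(0.08514) = 2.67.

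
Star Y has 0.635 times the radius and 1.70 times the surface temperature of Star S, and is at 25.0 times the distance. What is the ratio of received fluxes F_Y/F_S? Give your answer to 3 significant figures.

L_Y/L_S = (R_Y/R_S)²(T_Y/T_S)⁴ = (0.635)² × (1.70)⁴ = 3.368.
F_Y/F_S = (L_Y/L_S)/(d_Y/d_S)² = 3.368 / (25.0)² = 0.005388.

0.00539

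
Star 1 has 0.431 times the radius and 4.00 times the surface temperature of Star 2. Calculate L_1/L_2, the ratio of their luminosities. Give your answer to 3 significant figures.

From the Stefan–Boltzmann law, L ∝ R²T⁴, so
L_1/L_2 = (R_1/R_2)² (T_1/T_2)⁴ = (0.431)² × (4.00)⁴ = 0.1858 × 256.0 = 47.55.

47.6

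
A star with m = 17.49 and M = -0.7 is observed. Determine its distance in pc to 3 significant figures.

4.35×10^4 pc

m − M = 5 log₁₀(d/10 pc)
17.49 − (-0.7) = 18.19 = 5 log₁₀(d/10)
d = 10 × 10^(18.19/5) = 10 × 10^3.638 = 4.345×10^4 pc.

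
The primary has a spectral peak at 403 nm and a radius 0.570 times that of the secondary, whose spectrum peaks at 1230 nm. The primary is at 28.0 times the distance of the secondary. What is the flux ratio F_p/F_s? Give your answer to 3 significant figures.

Wien's law: T_p/T_s = λ_s/λ_p = 1230/403 = 3.052.
L_p/L_s = (R_p/R_s)²(T_p/T_s)⁴ = (0.570)²(3.052)⁴ = 28.19.
F_p/F_s = (L_p/L_s)/(d_p/d_s)² = 28.19/(28.0)² = 0.03596.

0.0360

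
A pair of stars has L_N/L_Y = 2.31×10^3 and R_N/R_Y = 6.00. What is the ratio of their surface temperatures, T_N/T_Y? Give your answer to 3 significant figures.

2.83

L ∝ R²T⁴ gives T ∝ (L/R²)^(1/4), so
T_N/T_Y = (2.31×10^3 / 6.00²)^(1/4) = (64.17)^(1/4) = 2.830.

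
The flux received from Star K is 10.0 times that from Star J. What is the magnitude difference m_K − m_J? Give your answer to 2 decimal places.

m_K − m_J = −2.5 log₁₀(F_K/F_J) = −2.5 log₁₀(10.0) = −2.5 × (1.000) = -2.500.

-2.50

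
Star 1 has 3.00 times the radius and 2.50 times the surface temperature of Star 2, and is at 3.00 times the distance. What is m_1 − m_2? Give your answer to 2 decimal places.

-3.98

L_1/L_2 = (3.00)²(2.50)⁴ = 351.6.
F_1/F_2 = (L_1/L_2)/(d_1/d_2)² = 351.6/9.000 = 39.06.
m_1 − m_2 = −2.5 log₁₀(39.06) = -3.98.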